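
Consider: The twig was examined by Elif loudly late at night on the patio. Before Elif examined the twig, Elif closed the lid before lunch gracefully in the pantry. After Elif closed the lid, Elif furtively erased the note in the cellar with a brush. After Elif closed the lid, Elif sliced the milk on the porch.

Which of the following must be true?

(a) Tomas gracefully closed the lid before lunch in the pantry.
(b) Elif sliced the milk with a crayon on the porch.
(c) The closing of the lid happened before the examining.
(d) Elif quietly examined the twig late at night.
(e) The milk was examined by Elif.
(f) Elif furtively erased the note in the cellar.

(a) Not entailed — the passage has Elif closing the lid, not Tomas.
(b) Not entailed — 'with a crayon' adds information not in the original event.
(c) Entailed — the narrative places the closing before the examining.
(d) Not entailed — 'quietly' adds a manner not in (and inconsistent with) the original.
(e) Not entailed — Elif examined the twig, not the milk; the milk belongs to the slicing event.
(f) Entailed — this follows by dropping conjuncts from the erasing event's description.

(c), (f)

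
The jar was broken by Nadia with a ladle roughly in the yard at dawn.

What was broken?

the jar

'the jar' marks the patient of the breaking event.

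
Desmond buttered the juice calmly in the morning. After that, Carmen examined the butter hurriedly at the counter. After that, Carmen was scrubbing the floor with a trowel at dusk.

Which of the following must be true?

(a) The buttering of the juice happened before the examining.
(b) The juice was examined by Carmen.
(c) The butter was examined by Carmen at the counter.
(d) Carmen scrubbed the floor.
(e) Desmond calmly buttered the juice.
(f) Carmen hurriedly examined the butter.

(a), (c), (d), (e), (f)

(a) Entailed — the narrative places the buttering before the examining.
(b) Not entailed — Carmen examined the butter, not the juice; the juice belongs to the buttering event.
(c) Entailed — the original entails any weakening of itself; this just drops 'hurriedly'.
(d) Entailed — 'scrub' is an activity; 'was scrubbing' entails that some scrubbing happened, so 'scrubbed' holds.
(e) Entailed — dropping 'in the morning' leaves a sub-description the original still satisfies.
(f) Entailed — dropping 'at the counter' leaves a sub-description the original still satisfies.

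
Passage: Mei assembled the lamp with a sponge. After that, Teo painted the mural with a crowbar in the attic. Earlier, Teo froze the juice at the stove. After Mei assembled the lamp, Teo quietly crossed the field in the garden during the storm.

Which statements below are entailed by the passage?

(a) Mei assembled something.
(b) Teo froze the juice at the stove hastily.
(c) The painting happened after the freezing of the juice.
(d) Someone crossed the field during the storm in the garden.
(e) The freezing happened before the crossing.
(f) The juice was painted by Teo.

(a) Entailed — this follows by dropping conjuncts from the assembling event's description.
(b) Not entailed — 'hastily' adds information not in the original event.
(c) Entailed — the narrative places the freezing before the painting.
(d) Entailed — this follows by dropping conjuncts from the crossing event's description.
(e) Not entailed — the narrative doesn't order the freezing relative to the crossing.
(f) Not entailed — Teo painted the mural, not the juice; the juice belongs to the freezing event.

(a), (c), (d)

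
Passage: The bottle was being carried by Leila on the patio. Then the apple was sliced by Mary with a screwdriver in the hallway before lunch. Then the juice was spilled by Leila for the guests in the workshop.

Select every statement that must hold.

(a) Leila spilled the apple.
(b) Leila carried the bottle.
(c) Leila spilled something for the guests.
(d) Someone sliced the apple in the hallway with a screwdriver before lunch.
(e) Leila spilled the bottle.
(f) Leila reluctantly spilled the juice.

(a) Not entailed — Leila spilled the juice, not the apple; the apple belongs to the slicing event.
(b) Entailed — 'carry' is an activity; 'was carrying' entails that some carrying happened, so 'carried' holds.
(c) Entailed — this follows by dropping conjuncts from the spilling event's description.
(d) Entailed — this follows by dropping conjuncts from the slicing event's description.
(e) Not entailed — Leila spilled the juice, not the bottle; the bottle belongs to the carrying event.
(f) Not entailed — 'reluctantly' adds information not in the original event.

(b), (c), (d)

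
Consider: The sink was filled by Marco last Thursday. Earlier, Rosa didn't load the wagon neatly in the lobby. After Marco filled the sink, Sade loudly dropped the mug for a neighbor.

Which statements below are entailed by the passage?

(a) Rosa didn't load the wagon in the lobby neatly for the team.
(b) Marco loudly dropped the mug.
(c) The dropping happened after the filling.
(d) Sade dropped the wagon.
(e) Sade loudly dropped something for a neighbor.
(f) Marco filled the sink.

(a), (c), (e), (f)

(a) Entailed — under negation, adding a further restriction is entailed: if no such loading event occurred, none occurred for the team either.
(b) Not entailed — the passage has Sade dropping the mug, not Marco.
(c) Entailed — the narrative places the filling before the dropping.
(d) Not entailed — Sade dropped the mug, not the wagon; the wagon belongs to the loading event.
(e) Entailed — every conjunct here is already in the original dropping event.
(f) Entailed — dropping 'last Thursday' leaves a sub-description the original still satisfies.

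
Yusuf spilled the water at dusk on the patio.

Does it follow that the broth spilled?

Nothing is said about any broth; only the water is affected.

no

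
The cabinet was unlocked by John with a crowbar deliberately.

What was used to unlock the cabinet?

a crowbar

'with a crowbar' marks the instrument of the unlocking event.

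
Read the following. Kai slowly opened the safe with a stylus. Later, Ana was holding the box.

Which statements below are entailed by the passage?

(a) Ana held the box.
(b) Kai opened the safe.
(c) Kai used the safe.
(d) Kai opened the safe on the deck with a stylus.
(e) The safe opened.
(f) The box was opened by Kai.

(a), (b), (e)

(a) Entailed — 'hold' is an activity; 'was holding' entails that some holding happened, so 'held' holds.
(b) Entailed — every conjunct here is already in the original opening event.
(c) Not entailed — the safe is the patient, not an instrument — Kai used a stylus.
(d) Not entailed — 'on the deck' adds information not in the original event.
(e) Entailed — 'Kai opened the safe' is causative; it entails the inchoative 'the safe opened'.
(f) Not entailed — Kai opened the safe, not the box; the box belongs to the holding event.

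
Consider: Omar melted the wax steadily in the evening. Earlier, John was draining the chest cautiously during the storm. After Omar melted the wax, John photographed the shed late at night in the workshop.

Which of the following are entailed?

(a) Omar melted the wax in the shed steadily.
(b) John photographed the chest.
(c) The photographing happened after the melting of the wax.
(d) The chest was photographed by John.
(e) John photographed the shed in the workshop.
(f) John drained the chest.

(c), (e)

(a) Not entailed — 'in the shed' adds information not in the original event.
(b) Not entailed — John photographed the shed, not the chest; the chest belongs to the draining event.
(c) Entailed — the narrative places the melting before the photographing.
(d) Not entailed — John photographed the shed, not the chest; the chest belongs to the draining event.
(e) Entailed — dropping 'late at night' leaves a sub-description the original still satisfies.
(f) Not entailed — 'was draining' is progressive on an accomplishment; it does not entail the completed 'drained'.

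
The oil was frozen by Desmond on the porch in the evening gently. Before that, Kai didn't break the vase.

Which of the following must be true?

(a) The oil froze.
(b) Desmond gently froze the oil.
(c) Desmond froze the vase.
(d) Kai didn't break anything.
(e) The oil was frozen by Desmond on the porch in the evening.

(a), (b), (e)

(a) Entailed — 'Desmond froze the oil' is causative; it entails the inchoative 'the oil froze'.
(b) Entailed — dropping 'in the evening', 'on the porch' leaves a sub-description the original still satisfies.
(c) Not entailed — Desmond froze the oil, not the vase; the vase belongs to the breaking event.
(d) Not entailed — the original only denies this specific event; Kai may have broken something else.
(e) Entailed — dropping 'gently' leaves a sub-description the original still satisfies.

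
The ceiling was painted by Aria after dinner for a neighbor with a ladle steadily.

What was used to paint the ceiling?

a ladle

'with a ladle' marks the instrument of the painting event.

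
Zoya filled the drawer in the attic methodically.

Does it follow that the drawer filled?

yes

'Zoya filled the drawer' is the causative; it entails the inchoative 'the drawer filled'.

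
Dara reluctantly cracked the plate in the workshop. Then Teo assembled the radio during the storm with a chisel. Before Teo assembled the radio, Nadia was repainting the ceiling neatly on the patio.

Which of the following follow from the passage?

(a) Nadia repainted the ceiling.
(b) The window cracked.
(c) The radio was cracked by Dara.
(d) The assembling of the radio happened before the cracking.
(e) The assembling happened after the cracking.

(e)

(a) Not entailed — 'was repainting' is progressive on an accomplishment; it does not entail the completed 'repainted'.
(b) Not entailed — the plate is what cracked, not the window.
(c) Not entailed — Dara cracked the plate, not the radio; the radio belongs to the assembling event.
(d) Not entailed — the narrative places the cracking before the assembling, not after.
(e) Entailed — the narrative places the cracking before the assembling.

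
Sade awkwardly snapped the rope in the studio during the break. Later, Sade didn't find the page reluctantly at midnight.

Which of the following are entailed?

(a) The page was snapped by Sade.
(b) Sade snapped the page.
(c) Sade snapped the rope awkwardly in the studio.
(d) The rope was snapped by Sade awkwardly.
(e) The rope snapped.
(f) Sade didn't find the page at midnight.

(a) Not entailed — Sade snapped the rope, not the page; the page belongs to the finding event.
(b) Not entailed — Sade snapped the rope, not the page; the page belongs to the finding event.
(c) Entailed — dropping 'during the break' leaves a sub-description the original still satisfies.
(d) Entailed — dropping 'in the studio', 'during the break' leaves a sub-description the original still satisfies.
(e) Entailed — 'Sade snapped the rope' is causative; it entails the inchoative 'the rope snapped'.
(f) Not entailed — dropping 'reluctantly' under negation is not valid — the original leaves open that Sade found the page some other way.

(c), (d), (e)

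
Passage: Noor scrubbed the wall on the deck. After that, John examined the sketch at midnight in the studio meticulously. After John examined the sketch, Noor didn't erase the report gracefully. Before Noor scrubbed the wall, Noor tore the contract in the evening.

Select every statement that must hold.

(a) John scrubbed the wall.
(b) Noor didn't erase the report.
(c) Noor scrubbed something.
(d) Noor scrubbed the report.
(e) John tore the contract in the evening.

(a) Not entailed — the passage has Noor scrubbing the wall, not John.
(b) Not entailed — dropping 'gracefully' under negation is not valid — the original leaves open that Noor erased the report some other way.
(c) Entailed — dropping 'on the deck' and generalizing the patient leaves a sub-description the original still satisfies.
(d) Not entailed — Noor scrubbed the wall, not the report; the report belongs to the erasing event.
(e) Not entailed — the passage has Noor tearing the contract, not John.

(c)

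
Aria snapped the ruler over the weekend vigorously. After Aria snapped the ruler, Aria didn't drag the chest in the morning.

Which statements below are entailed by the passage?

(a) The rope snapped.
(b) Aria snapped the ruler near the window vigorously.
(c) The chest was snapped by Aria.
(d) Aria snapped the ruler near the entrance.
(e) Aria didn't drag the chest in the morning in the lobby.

(e)

(a) Not entailed — the ruler is what snapped, not the rope.
(b) Not entailed — 'near the window' adds information not in the original event.
(c) Not entailed — Aria snapped the ruler, not the chest; the chest belongs to the dragging event.
(d) Not entailed — 'near the entrance' adds information not in the original event.
(e) Entailed — under negation, adding a further restriction is entailed: if no such dragging event occurred, none occurred in the lobby either.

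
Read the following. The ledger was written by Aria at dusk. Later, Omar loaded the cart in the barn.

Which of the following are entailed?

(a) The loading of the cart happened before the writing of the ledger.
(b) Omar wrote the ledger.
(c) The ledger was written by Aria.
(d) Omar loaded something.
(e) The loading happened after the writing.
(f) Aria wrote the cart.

(a) Not entailed — the narrative places the writing before the loading, not after.
(b) Not entailed — the passage has Aria writing the ledger, not Omar.
(c) Entailed — dropping 'at dusk' leaves a sub-description the original still satisfies.
(d) Entailed — this follows by dropping conjuncts from the loading event's description.
(e) Entailed — the narrative places the writing before the loading.
(f) Not entailed — Aria wrote the ledger, not the cart; the cart belongs to the loading event.

(c), (d), (e)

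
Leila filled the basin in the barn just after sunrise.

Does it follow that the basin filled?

yes

'Leila filled the basin' is the causative; it entails the inchoative 'the basin filled'.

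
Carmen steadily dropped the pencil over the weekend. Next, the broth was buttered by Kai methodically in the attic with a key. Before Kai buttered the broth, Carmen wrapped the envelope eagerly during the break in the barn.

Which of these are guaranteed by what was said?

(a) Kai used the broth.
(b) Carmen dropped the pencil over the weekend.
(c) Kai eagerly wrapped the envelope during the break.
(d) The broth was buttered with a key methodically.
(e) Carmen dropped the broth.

(b), (d)

(a) Not entailed — the broth is the patient, not an instrument — Kai used a key.
(b) Entailed — every conjunct here is already in the original dropping event.
(c) Not entailed — the passage has Carmen wrapping the envelope, not Kai.
(d) Entailed — every conjunct here is already in the original buttering event.
(e) Not entailed — Carmen dropped the pencil, not the broth; the broth belongs to the buttering event.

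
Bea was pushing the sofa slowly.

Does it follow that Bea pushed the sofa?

'push' is atelic; if Bea was pushing the sofa, then Bea pushed the sofa (for some time).

yes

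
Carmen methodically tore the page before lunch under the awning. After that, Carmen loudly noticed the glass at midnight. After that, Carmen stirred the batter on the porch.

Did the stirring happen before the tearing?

no

The narrative orders the tearing before the stirring.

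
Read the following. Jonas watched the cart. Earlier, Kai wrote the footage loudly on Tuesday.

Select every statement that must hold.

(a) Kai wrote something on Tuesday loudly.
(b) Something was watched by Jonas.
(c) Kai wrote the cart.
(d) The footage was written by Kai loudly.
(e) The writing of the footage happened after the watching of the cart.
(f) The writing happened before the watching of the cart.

(a) Entailed — the original entails any weakening of itself; this just generalizes the patient.
(b) Entailed — this follows by dropping conjuncts from the watching event's description.
(c) Not entailed — Kai wrote the footage, not the cart; the cart belongs to the watching event.
(d) Entailed — this follows by dropping conjuncts from the writing event's description.
(e) Not entailed — the narrative places the writing before the watching, not after.
(f) Entailed — the narrative places the writing before the watching.

(a), (b), (d), (f)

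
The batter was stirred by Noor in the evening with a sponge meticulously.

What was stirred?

'the batter' marks the patient of the stirring event.

the batter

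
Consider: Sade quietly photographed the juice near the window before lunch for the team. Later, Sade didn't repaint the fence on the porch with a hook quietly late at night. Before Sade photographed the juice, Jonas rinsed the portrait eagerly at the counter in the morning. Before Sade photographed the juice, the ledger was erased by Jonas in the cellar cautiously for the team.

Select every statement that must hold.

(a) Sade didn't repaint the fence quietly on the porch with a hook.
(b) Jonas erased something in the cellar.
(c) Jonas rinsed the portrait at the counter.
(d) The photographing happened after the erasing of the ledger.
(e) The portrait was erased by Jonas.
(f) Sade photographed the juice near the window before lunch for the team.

(b), (c), (d), (f)

(a) Not entailed — dropping 'late at night' under negation is not valid — the original leaves open that Sade repainted the fence some other way.
(b) Entailed — the original entails any weakening of itself; this just drops 'cautiously', 'for the team' and generalizes the patient.
(c) Entailed — this follows by dropping conjuncts from the rinsing event's description.
(d) Entailed — the narrative places the erasing before the photographing.
(e) Not entailed — Jonas erased the ledger, not the portrait; the portrait belongs to the rinsing event.
(f) Entailed — dropping 'quietly' leaves a sub-description the original still satisfies.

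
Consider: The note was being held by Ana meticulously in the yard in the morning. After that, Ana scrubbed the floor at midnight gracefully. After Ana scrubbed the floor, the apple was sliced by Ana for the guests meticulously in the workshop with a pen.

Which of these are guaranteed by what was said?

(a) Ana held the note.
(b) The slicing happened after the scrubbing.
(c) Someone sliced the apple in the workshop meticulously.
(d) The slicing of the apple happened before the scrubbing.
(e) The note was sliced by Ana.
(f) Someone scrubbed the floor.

(a), (b), (c), (f)

(a) Entailed — 'hold' is an activity; 'was holding' entails that some holding happened, so 'held' holds.
(b) Entailed — the narrative places the scrubbing before the slicing.
(c) Entailed — dropping 'for the guests', 'with a pen' and generalizing the agent leaves a sub-description the original still satisfies.
(d) Not entailed — the narrative places the scrubbing before the slicing, not after.
(e) Not entailed — Ana sliced the apple, not the note; the note belongs to the holding event.
(f) Entailed — every conjunct here is already in the original scrubbing event.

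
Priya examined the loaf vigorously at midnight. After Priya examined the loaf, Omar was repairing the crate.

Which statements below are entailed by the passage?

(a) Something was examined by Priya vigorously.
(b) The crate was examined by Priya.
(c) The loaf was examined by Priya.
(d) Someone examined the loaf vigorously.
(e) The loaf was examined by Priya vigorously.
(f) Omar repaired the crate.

(a), (c), (d), (e)

(a) Entailed — this follows by dropping conjuncts from the examining event's description.
(b) Not entailed — Priya examined the loaf, not the crate; the crate belongs to the repairing event.
(c) Entailed — the original entails any weakening of itself; this just drops 'at midnight', 'vigorously'.
(d) Entailed — every conjunct here is already in the original examining event.
(e) Entailed — every conjunct here is already in the original examining event.
(f) Not entailed — 'was repairing' is progressive on an accomplishment; it does not entail the completed 'repaired'.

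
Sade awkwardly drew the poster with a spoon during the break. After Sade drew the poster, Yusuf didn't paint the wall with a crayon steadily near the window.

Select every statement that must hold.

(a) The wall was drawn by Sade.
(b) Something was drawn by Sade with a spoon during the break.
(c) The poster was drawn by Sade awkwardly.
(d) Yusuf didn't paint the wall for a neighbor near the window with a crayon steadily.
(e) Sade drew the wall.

(a) Not entailed — Sade drew the poster, not the wall; the wall belongs to the painting event.
(b) Entailed — the original entails any weakening of itself; this just drops 'awkwardly' and generalizes the patient.
(c) Entailed — this follows by dropping conjuncts from the drawing event's description.
(d) Entailed — under negation, adding a further restriction is entailed: if no such painting event occurred, none occurred for a neighbor either.
(e) Not entailed — Sade drew the poster, not the wall; the wall belongs to the painting event.

(b), (c), (d)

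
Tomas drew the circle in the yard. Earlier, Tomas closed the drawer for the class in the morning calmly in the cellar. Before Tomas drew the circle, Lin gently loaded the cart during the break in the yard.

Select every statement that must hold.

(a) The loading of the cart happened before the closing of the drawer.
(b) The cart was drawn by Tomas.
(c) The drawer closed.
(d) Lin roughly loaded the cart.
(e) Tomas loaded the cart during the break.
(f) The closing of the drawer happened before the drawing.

(c), (f)

(a) Not entailed — the narrative doesn't order the loading relative to the closing.
(b) Not entailed — Tomas drew the circle, not the cart; the cart belongs to the loading event.
(c) Entailed — 'Tomas closed the drawer' is causative; it entails the inchoative 'the drawer closed'.
(d) Not entailed — 'roughly' adds a manner not in (and inconsistent with) the original.
(e) Not entailed — the passage has Lin loading the cart, not Tomas.
(f) Entailed — the narrative places the closing before the drawing.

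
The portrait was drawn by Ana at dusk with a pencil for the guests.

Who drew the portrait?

Ana

'Ana' marks the agent of the drawing event.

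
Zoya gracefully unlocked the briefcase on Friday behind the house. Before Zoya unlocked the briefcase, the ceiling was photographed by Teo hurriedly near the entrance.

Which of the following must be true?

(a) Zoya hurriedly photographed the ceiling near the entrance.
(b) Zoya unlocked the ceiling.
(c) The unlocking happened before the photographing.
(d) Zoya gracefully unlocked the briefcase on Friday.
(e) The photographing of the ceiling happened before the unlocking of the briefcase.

(a) Not entailed — the passage has Teo photographing the ceiling, not Zoya.
(b) Not entailed — Zoya unlocked the briefcase, not the ceiling; the ceiling belongs to the photographing event.
(c) Not entailed — the narrative places the photographing before the unlocking, not after.
(d) Entailed — dropping 'behind the house' leaves a sub-description the original still satisfies.
(e) Entailed — the narrative places the photographing before the unlocking.

(d), (e)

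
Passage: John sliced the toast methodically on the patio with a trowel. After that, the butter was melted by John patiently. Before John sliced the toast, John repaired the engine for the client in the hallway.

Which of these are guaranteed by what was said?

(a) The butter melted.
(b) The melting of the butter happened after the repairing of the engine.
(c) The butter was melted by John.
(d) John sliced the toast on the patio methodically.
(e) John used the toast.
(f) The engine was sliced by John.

(a) Entailed — 'John melted the butter' is causative; it entails the inchoative 'the butter melted'.
(b) Entailed — the narrative places the repairing before the melting.
(c) Entailed — dropping 'patiently' leaves a sub-description the original still satisfies.
(d) Entailed — this follows by dropping conjuncts from the slicing event's description.
(e) Not entailed — the toast is the patient, not an instrument — John used a trowel.
(f) Not entailed — John sliced the toast, not the engine; the engine belongs to the repairing event.

(a), (b), (c), (d)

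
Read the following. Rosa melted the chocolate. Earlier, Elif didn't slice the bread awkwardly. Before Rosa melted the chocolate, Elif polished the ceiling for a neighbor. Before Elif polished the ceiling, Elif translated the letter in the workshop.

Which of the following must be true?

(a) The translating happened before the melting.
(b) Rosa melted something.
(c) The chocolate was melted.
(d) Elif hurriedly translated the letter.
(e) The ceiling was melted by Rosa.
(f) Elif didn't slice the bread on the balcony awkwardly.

(a), (b), (c), (f)

(a) Entailed — the narrative places the translating before the melting.
(b) Entailed — every conjunct here is already in the original melting event.
(c) Entailed — generalizing the agent leaves a sub-description the original still satisfies.
(d) Not entailed — 'hurriedly' adds information not in the original event.
(e) Not entailed — Rosa melted the chocolate, not the ceiling; the ceiling belongs to the polishing event.
(f) Entailed — under negation, adding a further restriction is entailed: if no such slicing event occurred, none occurred on the balcony either.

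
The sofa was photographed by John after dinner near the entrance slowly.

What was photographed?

the sofa

'the sofa' marks the patient of the photographing event.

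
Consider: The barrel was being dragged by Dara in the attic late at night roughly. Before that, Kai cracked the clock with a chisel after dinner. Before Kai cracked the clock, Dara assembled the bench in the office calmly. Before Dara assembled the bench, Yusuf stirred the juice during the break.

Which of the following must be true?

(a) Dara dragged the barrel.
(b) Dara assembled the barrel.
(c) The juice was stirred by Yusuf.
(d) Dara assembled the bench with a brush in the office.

(a), (c)

(a) Entailed — 'drag' is an activity; 'was dragging' entails that some dragging happened, so 'dragged' holds.
(b) Not entailed — Dara assembled the bench, not the barrel; the barrel belongs to the dragging event.
(c) Entailed — every conjunct here is already in the original stirring event.
(d) Not entailed — 'with a brush' adds information not in the original event.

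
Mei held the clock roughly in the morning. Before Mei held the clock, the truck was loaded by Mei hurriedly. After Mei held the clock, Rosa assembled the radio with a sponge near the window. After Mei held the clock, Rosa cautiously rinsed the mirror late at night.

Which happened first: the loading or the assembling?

the loading

The connectives place the loading before the assembling.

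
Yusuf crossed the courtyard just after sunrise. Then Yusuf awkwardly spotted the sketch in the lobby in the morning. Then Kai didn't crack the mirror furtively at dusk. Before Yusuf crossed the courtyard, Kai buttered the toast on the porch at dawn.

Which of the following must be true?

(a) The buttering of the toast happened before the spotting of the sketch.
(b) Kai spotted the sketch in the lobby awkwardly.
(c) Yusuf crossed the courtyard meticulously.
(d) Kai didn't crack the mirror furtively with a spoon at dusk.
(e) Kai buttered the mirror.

(a), (d)

(a) Entailed — the narrative places the buttering before the spotting.
(b) Not entailed — the passage has Yusuf spotting the sketch, not Kai.
(c) Not entailed — 'meticulously' adds information not in the original event.
(d) Entailed — under negation, adding a further restriction is entailed: if no such cracking event occurred, none occurred with a spoon either.
(e) Not entailed — Kai buttered the toast, not the mirror; the mirror belongs to the cracking event.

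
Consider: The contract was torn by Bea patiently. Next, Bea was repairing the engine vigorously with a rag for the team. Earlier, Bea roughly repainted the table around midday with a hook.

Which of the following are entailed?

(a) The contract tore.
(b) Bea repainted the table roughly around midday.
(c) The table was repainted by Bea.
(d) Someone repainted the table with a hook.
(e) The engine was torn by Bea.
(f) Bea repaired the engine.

(a), (b), (c), (d)

(a) Entailed — 'Bea tore the contract' is causative; it entails the inchoative 'the contract tore'.
(b) Entailed — the original entails any weakening of itself; this just drops 'with a hook'.
(c) Entailed — this follows by dropping conjuncts from the repainting event's description.
(d) Entailed — this follows by dropping conjuncts from the repainting event's description.
(e) Not entailed — Bea tore the contract, not the engine; the engine belongs to the repairing event.
(f) Not entailed — 'was repairing' is progressive on an accomplishment; it does not entail the completed 'repaired'.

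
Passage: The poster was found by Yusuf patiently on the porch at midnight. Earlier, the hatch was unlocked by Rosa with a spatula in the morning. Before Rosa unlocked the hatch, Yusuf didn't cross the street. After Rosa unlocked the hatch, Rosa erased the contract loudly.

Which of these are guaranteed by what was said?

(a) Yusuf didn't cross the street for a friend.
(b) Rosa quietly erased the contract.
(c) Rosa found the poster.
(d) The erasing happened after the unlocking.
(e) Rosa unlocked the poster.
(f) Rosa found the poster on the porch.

(a), (d)

(a) Entailed — under negation, adding a further restriction is entailed: if no such crossing event occurred, none occurred for a friend either.
(b) Not entailed — 'quietly' adds a manner not in (and inconsistent with) the original.
(c) Not entailed — the passage has Yusuf finding the poster, not Rosa.
(d) Entailed — the narrative places the unlocking before the erasing.
(e) Not entailed — Rosa unlocked the hatch, not the poster; the poster belongs to the finding event.
(f) Not entailed — the passage has Yusuf finding the poster, not Rosa.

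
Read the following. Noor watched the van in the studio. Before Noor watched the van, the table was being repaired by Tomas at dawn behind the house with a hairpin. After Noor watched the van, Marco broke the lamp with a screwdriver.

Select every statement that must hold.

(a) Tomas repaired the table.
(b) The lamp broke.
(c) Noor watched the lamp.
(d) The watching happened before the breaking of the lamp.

(a) Not entailed — 'was repairing' is progressive on an accomplishment; it does not entail the completed 'repaired'.
(b) Entailed — 'Marco broke the lamp' is causative; it entails the inchoative 'the lamp broke'.
(c) Not entailed — Noor watched the van, not the lamp; the lamp belongs to the breaking event.
(d) Entailed — the narrative places the watching before the breaking.

(b), (d)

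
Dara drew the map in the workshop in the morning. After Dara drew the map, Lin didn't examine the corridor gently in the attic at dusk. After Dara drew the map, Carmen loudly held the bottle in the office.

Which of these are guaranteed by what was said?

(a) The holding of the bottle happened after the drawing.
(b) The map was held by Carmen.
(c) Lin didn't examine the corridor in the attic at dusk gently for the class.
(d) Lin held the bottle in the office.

(a) Entailed — the narrative places the drawing before the holding.
(b) Not entailed — Carmen held the bottle, not the map; the map belongs to the drawing event.
(c) Entailed — under negation, adding a further restriction is entailed: if no such examining event occurred, none occurred for the class either.
(d) Not entailed — the passage has Carmen holding the bottle, not Lin.

(a), (c)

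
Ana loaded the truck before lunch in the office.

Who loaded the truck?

'Ana' marks the agent of the loading event.

Ana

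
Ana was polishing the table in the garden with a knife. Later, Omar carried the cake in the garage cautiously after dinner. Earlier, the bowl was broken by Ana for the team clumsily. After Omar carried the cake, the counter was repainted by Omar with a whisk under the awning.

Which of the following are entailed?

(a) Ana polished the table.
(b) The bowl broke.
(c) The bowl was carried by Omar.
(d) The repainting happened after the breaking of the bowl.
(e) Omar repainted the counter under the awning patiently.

(a) Entailed — 'polish' is an activity; 'was polishing' entails that some polishing happened, so 'polished' holds.
(b) Entailed — 'Ana broke the bowl' is causative; it entails the inchoative 'the bowl broke'.
(c) Not entailed — Omar carried the cake, not the bowl; the bowl belongs to the breaking event.
(d) Entailed — the narrative places the breaking before the repainting.
(e) Not entailed — 'patiently' adds information not in the original event.

(a), (b), (d)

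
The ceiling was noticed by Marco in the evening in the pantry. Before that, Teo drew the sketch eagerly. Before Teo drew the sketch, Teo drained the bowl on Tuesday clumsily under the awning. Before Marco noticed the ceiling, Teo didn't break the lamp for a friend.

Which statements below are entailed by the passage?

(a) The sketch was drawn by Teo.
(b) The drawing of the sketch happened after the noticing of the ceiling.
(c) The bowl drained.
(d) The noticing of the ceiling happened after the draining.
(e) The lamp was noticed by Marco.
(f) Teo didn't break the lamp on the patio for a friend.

(a), (c), (d), (f)

(a) Entailed — every conjunct here is already in the original drawing event.
(b) Not entailed — the narrative places the drawing before the noticing, not after.
(c) Entailed — 'Teo drained the bowl' is causative; it entails the inchoative 'the bowl drained'.
(d) Entailed — the narrative places the draining before the noticing.
(e) Not entailed — Marco noticed the ceiling, not the lamp; the lamp belongs to the breaking event.
(f) Entailed — under negation, adding a further restriction is entailed: if no such breaking event occurred, none occurred on the patio either.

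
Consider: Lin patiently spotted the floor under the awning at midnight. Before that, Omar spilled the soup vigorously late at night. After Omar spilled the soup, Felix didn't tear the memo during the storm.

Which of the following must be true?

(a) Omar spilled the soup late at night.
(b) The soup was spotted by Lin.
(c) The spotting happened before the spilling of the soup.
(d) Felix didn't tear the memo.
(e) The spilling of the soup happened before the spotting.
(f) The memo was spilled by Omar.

(a) Entailed — this follows by dropping conjuncts from the spilling event's description.
(b) Not entailed — Lin spotted the floor, not the soup; the soup belongs to the spilling event.
(c) Not entailed — the narrative places the spilling before the spotting, not after.
(d) Not entailed — dropping 'during the storm' under negation is not valid — the original leaves open that Felix tore the memo some other way.
(e) Entailed — the narrative places the spilling before the spotting.
(f) Not entailed — Omar spilled the soup, not the memo; the memo belongs to the tearing event.

(a), (e)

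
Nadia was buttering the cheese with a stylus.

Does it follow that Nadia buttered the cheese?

'was buttering' is progressive; for an accomplishment like 'butter the cheese', it doesn't entail completion.

no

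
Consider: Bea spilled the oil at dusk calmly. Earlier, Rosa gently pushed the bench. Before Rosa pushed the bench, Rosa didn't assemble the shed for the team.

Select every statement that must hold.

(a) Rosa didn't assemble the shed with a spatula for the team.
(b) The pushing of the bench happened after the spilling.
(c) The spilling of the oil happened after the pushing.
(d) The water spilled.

(a), (c)

(a) Entailed — under negation, adding a further restriction is entailed: if no such assembling event occurred, none occurred with a spatula either.
(b) Not entailed — the narrative places the pushing before the spilling, not after.
(c) Entailed — the narrative places the pushing before the spilling.
(d) Not entailed — the oil is what spilled, not the water.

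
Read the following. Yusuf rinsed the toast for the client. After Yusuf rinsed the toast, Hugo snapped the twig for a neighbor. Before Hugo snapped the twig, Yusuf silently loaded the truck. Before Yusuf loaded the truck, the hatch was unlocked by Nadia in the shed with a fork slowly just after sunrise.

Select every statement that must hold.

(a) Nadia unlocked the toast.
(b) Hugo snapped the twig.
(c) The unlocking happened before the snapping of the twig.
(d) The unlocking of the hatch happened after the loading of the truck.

(b), (c)

(a) Not entailed — Nadia unlocked the hatch, not the toast; the toast belongs to the rinsing event.
(b) Entailed — every conjunct here is already in the original snapping event.
(c) Entailed — the narrative places the unlocking before the snapping.
(d) Not entailed — the narrative places the unlocking before the loading, not after.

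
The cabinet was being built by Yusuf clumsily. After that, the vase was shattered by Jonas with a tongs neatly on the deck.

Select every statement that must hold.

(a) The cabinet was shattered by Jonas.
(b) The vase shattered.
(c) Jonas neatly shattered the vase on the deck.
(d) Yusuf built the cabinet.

(b), (c)

(a) Not entailed — Jonas shattered the vase, not the cabinet; the cabinet belongs to the building event.
(b) Entailed — 'Jonas shattered the vase' is causative; it entails the inchoative 'the vase shattered'.
(c) Entailed — the original entails any weakening of itself; this just drops 'with a tongs'.
(d) Not entailed — 'was building' is progressive on an accomplishment; it does not entail the completed 'built'.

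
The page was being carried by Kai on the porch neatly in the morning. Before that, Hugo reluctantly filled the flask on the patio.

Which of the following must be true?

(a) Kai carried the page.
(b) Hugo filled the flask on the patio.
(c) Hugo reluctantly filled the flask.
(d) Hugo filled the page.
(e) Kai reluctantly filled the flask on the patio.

(a) Entailed — 'carry' is an activity; 'was carrying' entails that some carrying happened, so 'carried' holds.
(b) Entailed — the original entails any weakening of itself; this just drops 'reluctantly'.
(c) Entailed — every conjunct here is already in the original filling event.
(d) Not entailed — Hugo filled the flask, not the page; the page belongs to the carrying event.
(e) Not entailed — the passage has Hugo filling the flask, not Kai.

(a), (b), (c)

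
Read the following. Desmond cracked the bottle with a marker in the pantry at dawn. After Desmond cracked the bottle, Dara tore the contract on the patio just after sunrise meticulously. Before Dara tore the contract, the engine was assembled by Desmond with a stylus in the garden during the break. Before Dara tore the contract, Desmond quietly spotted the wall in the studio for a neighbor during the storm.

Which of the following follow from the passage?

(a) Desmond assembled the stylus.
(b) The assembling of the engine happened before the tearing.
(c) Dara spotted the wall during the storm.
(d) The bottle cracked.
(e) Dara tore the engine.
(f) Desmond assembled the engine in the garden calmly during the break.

(a) Not entailed — the stylus is the instrument, not what was assembled.
(b) Entailed — the narrative places the assembling before the tearing.
(c) Not entailed — the passage has Desmond spotting the wall, not Dara.
(d) Entailed — 'Desmond cracked the bottle' is causative; it entails the inchoative 'the bottle cracked'.
(e) Not entailed — Dara tore the contract, not the engine; the engine belongs to the assembling event.
(f) Not entailed — 'calmly' adds information not in the original event.

(b), (d)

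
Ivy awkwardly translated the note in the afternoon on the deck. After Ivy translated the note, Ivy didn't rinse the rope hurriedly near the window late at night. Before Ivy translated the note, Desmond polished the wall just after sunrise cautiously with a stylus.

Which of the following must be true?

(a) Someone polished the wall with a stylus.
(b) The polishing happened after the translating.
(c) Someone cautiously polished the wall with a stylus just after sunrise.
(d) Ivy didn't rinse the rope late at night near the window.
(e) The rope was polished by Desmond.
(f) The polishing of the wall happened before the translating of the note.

(a), (c), (f)

(a) Entailed — the original entails any weakening of itself; this just drops 'just after sunrise', 'cautiously' and generalizes the agent.
(b) Not entailed — the narrative places the polishing before the translating, not after.
(c) Entailed — this follows by dropping conjuncts from the polishing event's description.
(d) Not entailed — dropping 'hurriedly' under negation is not valid — the original leaves open that Ivy rinsed the rope some other way.
(e) Not entailed — Desmond polished the wall, not the rope; the rope belongs to the rinsing event.
(f) Entailed — the narrative places the polishing before the translating.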